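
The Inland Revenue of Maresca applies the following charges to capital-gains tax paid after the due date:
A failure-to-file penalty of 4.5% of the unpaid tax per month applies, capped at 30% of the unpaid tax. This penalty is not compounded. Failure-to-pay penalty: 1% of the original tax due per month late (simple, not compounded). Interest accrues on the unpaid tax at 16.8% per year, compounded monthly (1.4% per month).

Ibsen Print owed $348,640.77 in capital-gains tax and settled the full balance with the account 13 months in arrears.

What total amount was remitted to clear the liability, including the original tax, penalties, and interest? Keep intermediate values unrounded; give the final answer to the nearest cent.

Failure-to-file: 13 × 4.5% × $348,640.77 = $203,954.85…, capped at 30% × $348,640.77 = $104,592.23…
Failure-to-pay penalty = 1% × $348,640.77 × 13 mo = $45,323.30…
Interest: $348,640.77 × ((1 + 0.014)^13 − 1) = $348,640.77 × 0.1981010… = $69,066.0701…
Total = $348,640.77 + $149,915.5311 + $69,066.0701… = $567,622.37

$567,622.37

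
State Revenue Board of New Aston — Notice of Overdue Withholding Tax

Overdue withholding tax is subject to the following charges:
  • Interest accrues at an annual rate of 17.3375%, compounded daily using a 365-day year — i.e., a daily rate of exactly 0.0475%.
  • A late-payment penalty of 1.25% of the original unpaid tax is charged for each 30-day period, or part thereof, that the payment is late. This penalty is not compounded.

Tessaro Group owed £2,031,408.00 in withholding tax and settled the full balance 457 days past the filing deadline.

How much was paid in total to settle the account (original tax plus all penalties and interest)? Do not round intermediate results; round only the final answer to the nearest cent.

Penalty periods: ⌈457/30⌉ = 16; penalty = 16 × 1.25% × £2,031,408.00 = £406,281.60
Interest: £2,031,408.00 × ((1 + 0.000475)^457 − 1) = £2,031,408.00 × 0.24237325… = £492,358.9573…
Total = £2,031,408.00 + £406,281.6000 + £492,358.9573… = £2,930,048.56

£2,930,048.56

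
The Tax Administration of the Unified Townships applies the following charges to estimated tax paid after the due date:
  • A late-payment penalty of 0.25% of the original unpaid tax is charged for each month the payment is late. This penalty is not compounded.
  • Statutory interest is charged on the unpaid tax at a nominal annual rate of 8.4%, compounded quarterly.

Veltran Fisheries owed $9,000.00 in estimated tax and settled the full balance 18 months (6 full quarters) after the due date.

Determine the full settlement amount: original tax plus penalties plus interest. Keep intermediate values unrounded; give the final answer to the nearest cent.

Late-payment penalty: 18 × 0.25% × $9,000.00 = $405.00
Interest (8.4%/yr ÷ 4 = 2.1%/quarter): $9,000.00 × ((1 + 0.021)^6 − 1) = $1,195.2285…
Total = $9,000.00 + $405.0000 + $1,195.2285… = $10,600.23

$10,600.23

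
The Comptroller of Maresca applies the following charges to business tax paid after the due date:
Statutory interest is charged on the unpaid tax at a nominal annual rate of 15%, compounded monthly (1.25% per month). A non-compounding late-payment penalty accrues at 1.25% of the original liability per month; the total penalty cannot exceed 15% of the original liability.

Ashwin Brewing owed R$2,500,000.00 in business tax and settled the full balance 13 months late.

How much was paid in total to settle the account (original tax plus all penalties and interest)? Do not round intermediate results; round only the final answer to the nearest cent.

R$3,313,159.87

Penalty (uncapped): 13 × 1.25% × R$2,500,000.00 = R$406,250.00; cap = 15% × R$2,500,000.00 = R$375,000.00 → penalty = R$375,000.00
Interest: R$2,500,000.00 × ((1 + 0.0125)^13 − 1) = R$2,500,000.00 × 0.1752639… = R$438,159.8730…
Total = R$2,500,000.00 + R$375,000.0000 + R$438,159.8730… = R$3,313,159.87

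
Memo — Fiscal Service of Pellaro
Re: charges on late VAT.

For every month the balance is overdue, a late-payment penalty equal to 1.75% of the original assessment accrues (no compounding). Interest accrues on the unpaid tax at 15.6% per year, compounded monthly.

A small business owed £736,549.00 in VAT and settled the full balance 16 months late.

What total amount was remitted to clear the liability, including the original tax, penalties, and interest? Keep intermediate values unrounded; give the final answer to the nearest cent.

Late-payment penalty = 1.75% × £736,549.00 × 16 mo = £206,233.72
Interest (15.6%/yr ÷ 12 = 1.3%/month): £736,549.00 × ((1 + 0.013)^16 − 1) = £169,085.1068…
Total = £736,549.00 + £206,233.7200 + £169,085.1068… = £1,111,867.83

£1,111,867.83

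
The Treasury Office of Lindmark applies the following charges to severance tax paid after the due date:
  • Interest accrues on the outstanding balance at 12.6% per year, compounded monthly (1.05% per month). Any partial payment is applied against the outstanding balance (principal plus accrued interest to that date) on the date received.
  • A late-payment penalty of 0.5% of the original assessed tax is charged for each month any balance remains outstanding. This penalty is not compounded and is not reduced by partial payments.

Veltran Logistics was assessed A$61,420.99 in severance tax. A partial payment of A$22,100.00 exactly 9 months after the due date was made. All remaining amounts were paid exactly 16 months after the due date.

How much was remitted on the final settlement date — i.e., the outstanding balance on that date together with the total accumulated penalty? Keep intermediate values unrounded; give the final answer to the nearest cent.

Balance at month 9: A$61,420.9900 × (1 + 0.0105)^9 = A$67,475.1211…
After A$22,100.00 payment: A$67,475.1211… − A$22,100.00 = A$45,375.1211…
Balance at month 16: A$45,375.1211… × (1 + 0.0105)^7 = A$48,817.1052…
Penalty: 16 × 0.5% × A$61,420.99 = A$4,913.68…
Final settlement = outstanding balance + penalty = A$48,817.1052… + A$4,913.68… = A$53,730.78

A$53,730.78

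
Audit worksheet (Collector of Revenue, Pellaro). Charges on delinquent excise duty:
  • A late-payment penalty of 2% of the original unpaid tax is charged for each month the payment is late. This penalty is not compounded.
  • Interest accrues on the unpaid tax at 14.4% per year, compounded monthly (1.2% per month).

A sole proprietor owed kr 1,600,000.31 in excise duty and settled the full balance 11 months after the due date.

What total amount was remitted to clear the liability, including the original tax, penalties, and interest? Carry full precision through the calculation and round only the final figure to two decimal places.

kr 2,176,339.75

Late-payment penalty: 11 × 2% × kr 1,600,000.31 = kr 352,000.07…
Interest: kr 1,600,000.31 × ((1 + 0.012)^11 − 1) = kr 1,600,000.31 × 0.1402121… = kr 224,339.3702…
Total = kr 1,600,000.31 + kr 352,000.0682 + kr 224,339.3702… = kr 2,176,339.75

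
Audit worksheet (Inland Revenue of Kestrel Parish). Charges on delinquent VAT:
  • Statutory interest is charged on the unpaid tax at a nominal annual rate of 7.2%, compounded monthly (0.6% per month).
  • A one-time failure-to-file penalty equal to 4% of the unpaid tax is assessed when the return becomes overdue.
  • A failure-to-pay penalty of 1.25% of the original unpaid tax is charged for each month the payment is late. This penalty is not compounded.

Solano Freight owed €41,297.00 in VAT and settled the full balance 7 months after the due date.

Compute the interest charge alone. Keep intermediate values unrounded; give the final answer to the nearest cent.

€1,766.01

Interest: €41,297.00 × ((1 + 0.006)^7 − 1) = €41,297.00 × 0.0427636… = €1,766.0086…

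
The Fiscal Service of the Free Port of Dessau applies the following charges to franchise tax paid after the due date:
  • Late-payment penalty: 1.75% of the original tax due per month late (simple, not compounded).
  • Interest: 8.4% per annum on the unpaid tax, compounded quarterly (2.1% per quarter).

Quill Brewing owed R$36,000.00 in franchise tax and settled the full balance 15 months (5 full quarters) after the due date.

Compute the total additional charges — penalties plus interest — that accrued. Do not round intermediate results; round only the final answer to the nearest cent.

R$13,392.13

Late-payment penalty: 15 × 1.75% × R$36,000.00 = R$9,450.00
Interest: R$36,000.00 × ((1 + 0.021)^5 − 1) = R$36,000.00 × 0.1095036… = R$3,942.1291…
Penalties + interest = R$9,450.0000 + R$3,942.1291… = R$13,392.13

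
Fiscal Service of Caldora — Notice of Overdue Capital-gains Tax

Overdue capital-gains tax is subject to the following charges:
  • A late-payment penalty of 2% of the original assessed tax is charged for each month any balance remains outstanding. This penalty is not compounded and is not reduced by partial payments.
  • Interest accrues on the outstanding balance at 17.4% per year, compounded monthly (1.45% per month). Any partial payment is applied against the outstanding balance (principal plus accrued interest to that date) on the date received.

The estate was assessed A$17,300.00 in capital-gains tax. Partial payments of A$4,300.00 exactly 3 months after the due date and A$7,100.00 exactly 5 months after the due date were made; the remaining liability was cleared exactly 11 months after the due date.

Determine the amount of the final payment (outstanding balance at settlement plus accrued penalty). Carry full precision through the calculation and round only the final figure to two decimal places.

A$11,508.97

Balance at month 3: A$17,300.0000 × (1 + 0.0145)^3 = A$18,063.5147…
After A$4,300.00 payment: A$18,063.5147… − A$4,300.00 = A$13,763.5147…
Balance at month 5: A$13,763.5147… × (1 + 0.0145)^2 = A$14,165.5504…
After A$7,100.00 payment: A$14,165.5504… − A$7,100.00 = A$7,065.5504…
Balance at month 11: A$7,065.5504… × (1 + 0.0145)^6 = A$7,702.9718…
Penalty: 11 × 2% × A$17,300.00 = A$3,806.00
Final settlement = outstanding balance + penalty = A$7,702.9718… + A$3,806.00 = A$11,508.97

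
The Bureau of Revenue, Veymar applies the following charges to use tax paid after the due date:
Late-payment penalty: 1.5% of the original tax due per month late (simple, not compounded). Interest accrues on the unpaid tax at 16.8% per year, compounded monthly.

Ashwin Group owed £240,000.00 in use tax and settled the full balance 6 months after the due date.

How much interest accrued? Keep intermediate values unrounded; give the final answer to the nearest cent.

£20,878.91

Interest (16.8%/yr ÷ 12 = 1.4%/month): £240,000.00 × ((1 + 0.014)^6 − 1) = £20,878.9103…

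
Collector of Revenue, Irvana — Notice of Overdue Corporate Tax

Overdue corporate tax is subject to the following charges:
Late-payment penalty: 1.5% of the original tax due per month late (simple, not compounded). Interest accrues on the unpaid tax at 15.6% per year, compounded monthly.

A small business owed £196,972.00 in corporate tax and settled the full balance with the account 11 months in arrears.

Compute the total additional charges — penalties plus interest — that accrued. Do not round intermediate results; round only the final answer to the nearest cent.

Late-payment penalty = 1.5% × £196,972.00 × 11 mo = £32,500.38
Interest (15.6%/yr ÷ 12 = 1.3%/month): £196,972.00 × ((1 + 0.013)^11 − 1) = £30,071.1448…
Penalties + interest = £32,500.3800 + £30,071.1448… = £62,571.52

£62,571.52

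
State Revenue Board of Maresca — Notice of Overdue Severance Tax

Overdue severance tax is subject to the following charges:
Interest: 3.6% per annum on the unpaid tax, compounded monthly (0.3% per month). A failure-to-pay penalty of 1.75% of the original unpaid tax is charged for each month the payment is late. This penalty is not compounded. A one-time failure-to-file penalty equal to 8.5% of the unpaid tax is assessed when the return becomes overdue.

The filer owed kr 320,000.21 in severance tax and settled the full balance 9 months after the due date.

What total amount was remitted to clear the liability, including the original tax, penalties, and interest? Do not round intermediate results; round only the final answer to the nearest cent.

kr 406,344.68

Failure-to-file penalty: 8.5% × kr 320,000.21 = kr 27,200.02…
Failure-to-pay penalty: 9 × 1.75% × kr 320,000.21 = kr 50,400.03…
Interest: kr 320,000.21 × ((1 + 0.003)^9 − 1) = kr 320,000.21 × 0.0273263… = kr 8,744.4148…
Total = kr 320,000.21 + kr 77,600.0509… + kr 8,744.4148… = kr 406,344.68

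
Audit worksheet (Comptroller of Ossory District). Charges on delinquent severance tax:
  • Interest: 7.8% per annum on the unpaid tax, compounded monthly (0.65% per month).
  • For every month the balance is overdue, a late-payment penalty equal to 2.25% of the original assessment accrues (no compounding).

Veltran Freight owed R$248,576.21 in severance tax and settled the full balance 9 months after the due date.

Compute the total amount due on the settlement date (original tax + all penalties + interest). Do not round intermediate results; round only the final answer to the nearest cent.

Late-payment penalty = 2.25% × R$248,576.21 × 9 mo = R$50,336.68…
Interest: R$248,576.21 × ((1 + 0.0065)^9 − 1) = R$248,576.21 × 0.0600443… = R$14,925.5833…
Total = R$248,576.21 + R$50,336.6825… + R$14,925.5833… = R$313,838.48

R$313,838.48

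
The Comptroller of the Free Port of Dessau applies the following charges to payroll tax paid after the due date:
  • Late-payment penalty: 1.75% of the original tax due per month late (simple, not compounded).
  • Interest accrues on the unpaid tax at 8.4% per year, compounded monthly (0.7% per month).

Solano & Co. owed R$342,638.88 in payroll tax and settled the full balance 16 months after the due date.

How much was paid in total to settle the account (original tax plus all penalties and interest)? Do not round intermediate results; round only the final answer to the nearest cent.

R$479,035.37

Late-payment penalty: 16 × 1.75% × R$342,638.88 = R$95,938.89…
Interest: R$342,638.88 × ((1 + 0.007)^16 − 1) = R$342,638.88 × 0.1180765… = R$40,457.6080…
Total = R$342,638.88 + R$95,938.8864 + R$40,457.6080… = R$479,035.37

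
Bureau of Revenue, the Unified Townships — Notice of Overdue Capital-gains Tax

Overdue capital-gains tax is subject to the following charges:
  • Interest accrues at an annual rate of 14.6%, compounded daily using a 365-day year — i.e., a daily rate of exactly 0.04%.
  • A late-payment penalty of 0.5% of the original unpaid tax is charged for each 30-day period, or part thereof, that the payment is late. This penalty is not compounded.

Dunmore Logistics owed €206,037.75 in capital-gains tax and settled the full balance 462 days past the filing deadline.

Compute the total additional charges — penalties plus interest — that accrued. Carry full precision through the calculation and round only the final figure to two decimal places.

Penalty periods: ⌈462/30⌉ = 16; penalty = 16 × 0.5% × €206,037.75 = €16,483.02
Interest: €206,037.75 × ((1 + 0.0004)^462 − 1) = €206,037.75 × 0.20293337… = €41,811.9352…
Penalties + interest = €16,483.0200 + €41,811.9352… = €58,294.96

€58,294.96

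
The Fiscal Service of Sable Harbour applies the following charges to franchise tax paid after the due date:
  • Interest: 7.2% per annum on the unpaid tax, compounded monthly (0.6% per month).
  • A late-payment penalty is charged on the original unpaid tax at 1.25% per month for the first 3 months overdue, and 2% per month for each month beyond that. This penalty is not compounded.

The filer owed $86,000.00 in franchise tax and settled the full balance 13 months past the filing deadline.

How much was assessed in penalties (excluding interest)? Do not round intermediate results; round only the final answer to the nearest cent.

$20,425.00

Penalty, months 1–3: 3 × 1.25% × $86,000.00 = $3,225.00
Penalty, months 4–13: 10 × 2% × $86,000.00 = $17,200.00
Total penalty = $3,225.00 + $17,200.00 = $20,425.00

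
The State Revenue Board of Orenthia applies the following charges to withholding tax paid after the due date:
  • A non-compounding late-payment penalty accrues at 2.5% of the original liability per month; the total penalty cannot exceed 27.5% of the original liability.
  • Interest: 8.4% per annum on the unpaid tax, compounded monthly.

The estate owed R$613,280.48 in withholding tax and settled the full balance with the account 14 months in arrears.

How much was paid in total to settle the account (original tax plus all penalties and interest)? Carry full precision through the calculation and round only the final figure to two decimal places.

Penalty (uncapped): 14 × 2.5% × R$613,280.48 = R$214,648.17…; cap = 27.5% × R$613,280.48 = R$168,652.13… → penalty = R$168,652.13…
Interest (8.4%/yr ÷ 12 = 0.7%/month): R$613,280.48 × ((1 + 0.007)^14 − 1) = R$62,914.1688…
Total = R$613,280.48 + R$168,652.1320 + R$62,914.1688… = R$844,846.78

R$844,846.78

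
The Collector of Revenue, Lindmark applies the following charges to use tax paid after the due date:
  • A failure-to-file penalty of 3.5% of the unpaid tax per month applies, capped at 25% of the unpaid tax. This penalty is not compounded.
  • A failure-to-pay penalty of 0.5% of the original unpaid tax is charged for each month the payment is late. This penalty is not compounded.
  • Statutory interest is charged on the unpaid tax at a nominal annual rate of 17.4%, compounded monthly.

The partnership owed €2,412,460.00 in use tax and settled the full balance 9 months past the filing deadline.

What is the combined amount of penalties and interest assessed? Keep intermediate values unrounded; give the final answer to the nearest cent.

€1,045,393.07

Failure-to-file: 9 × 3.5% × €2,412,460.00 = €759,924.90, capped at 25% × €2,412,460.00 = €603,115.00
Failure-to-pay penalty = 0.5% × €2,412,460.00 × 9 mo = €108,560.70
Interest (17.4%/yr ÷ 12 = 1.45%/month): €2,412,460.00 × ((1 + 0.0145)^9 − 1) = €333,717.3671…
Penalties + interest = €711,675.7000 + €333,717.3671… = €1,045,393.07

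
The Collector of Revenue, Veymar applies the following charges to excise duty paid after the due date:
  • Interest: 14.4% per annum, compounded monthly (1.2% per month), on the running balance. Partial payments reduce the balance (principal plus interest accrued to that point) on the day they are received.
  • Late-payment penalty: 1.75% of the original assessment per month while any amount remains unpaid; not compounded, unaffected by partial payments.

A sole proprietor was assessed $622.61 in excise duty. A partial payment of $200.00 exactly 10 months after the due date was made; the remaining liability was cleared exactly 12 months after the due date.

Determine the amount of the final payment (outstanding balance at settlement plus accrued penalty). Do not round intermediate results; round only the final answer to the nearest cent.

Balance at month 10: $622.6100 × (1 + 0.012)^10 = $701.4896…
After $200.00 payment: $701.4896… − $200.00 = $501.4896…
Balance at month 12: $501.4896… × (1 + 0.012)^2 = $513.5975…
Penalty: 12 × 1.75% × $622.61 = $130.75…
Final settlement = outstanding balance + penalty = $513.5975… + $130.75… = $644.35

$644.35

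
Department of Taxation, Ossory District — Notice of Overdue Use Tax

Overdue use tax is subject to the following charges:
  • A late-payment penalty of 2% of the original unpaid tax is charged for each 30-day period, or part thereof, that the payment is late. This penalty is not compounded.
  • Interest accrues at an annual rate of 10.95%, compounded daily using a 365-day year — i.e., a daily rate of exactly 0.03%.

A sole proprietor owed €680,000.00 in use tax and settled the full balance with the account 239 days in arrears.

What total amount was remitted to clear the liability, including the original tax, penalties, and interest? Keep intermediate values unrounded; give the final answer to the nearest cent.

€839,338.58

Penalty periods: ⌈239/30⌉ = 8; penalty = 8 × 2% × €680,000.00 = €108,800.00
Interest: €680,000.00 × ((1 + 0.0003)^239 − 1) = €680,000.00 × 0.07432144… = €50,538.5817…
Total = €680,000.00 + €108,800.0000 + €50,538.5817… = €839,338.58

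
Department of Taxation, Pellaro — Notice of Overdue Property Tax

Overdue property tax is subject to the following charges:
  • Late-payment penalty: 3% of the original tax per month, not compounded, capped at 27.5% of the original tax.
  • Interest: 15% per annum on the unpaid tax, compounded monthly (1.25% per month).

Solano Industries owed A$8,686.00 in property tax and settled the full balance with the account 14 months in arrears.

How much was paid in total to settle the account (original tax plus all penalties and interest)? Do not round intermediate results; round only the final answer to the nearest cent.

Penalty (uncapped): 14 × 3% × A$8,686.00 = A$3,648.12; cap = 27.5% × A$8,686.00 = A$2,388.65 → penalty = A$2,388.65
Interest: A$8,686.00 × ((1 + 0.0125)^14 − 1) = A$8,686.00 × 0.1899547… = A$1,649.9469…
Total = A$8,686.00 + A$2,388.6500 + A$1,649.9469… = A$12,724.60

A$12,724.60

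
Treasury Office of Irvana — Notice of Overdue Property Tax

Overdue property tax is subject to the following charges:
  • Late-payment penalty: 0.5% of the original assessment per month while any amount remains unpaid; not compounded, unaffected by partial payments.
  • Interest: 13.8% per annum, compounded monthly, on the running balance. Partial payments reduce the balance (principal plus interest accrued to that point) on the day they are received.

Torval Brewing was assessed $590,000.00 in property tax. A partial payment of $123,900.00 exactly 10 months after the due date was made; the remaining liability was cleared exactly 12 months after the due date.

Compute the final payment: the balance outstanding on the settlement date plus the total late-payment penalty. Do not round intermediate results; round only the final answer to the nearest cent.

Monthly rate = 13.8% ÷ 12 = 1.15%
Balance at month 10: $590,000.0000 × (1 + 0.0115)^10 = $661,471.1127…
After $123,900.00 payment: $661,471.1127… − $123,900.00 = $537,571.1127…
Balance at month 12: $537,571.1127… × (1 + 0.0115)^2 = $550,006.3420…
Penalty: 12 × 0.5% × $590,000.00 = $35,400.00
Final settlement = outstanding balance + penalty = $550,006.3420… + $35,400.00 = $585,406.34

$585,406.34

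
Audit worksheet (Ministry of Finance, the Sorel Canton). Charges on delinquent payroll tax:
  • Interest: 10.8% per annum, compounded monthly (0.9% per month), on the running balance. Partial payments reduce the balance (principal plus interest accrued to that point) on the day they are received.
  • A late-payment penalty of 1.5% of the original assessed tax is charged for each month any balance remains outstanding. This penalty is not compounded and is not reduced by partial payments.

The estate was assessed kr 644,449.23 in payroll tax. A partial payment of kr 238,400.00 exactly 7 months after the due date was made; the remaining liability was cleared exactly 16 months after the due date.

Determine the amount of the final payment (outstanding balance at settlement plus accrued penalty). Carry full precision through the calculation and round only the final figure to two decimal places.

kr 640,032.36

Balance at month 7: kr 644,449.2300 × (1 + 0.009)^7 = kr 686,162.3315…
After kr 238,400.00 payment: kr 686,162.3315… − kr 238,400.00 = kr 447,762.3315…
Balance at month 16: kr 447,762.3315… × (1 + 0.009)^9 = kr 485,364.5480…
Penalty: 16 × 1.5% × kr 644,449.23 = kr 154,667.82…
Final settlement = outstanding balance + penalty = kr 485,364.5480… + kr 154,667.82… = kr 640,032.36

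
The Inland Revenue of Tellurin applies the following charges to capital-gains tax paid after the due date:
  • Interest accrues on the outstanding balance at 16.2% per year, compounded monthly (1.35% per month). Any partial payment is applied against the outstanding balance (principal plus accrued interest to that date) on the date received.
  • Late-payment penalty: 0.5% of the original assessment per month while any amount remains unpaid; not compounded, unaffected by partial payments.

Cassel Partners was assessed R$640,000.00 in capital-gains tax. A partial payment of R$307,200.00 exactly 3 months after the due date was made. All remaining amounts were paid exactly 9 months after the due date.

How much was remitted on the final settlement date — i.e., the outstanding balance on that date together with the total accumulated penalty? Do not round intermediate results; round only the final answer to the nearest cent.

Balance at month 3: R$640,000.0000 × (1 + 0.0135)^3 = R$666,271.4946…
After R$307,200.00 payment: R$666,271.4946… − R$307,200.00 = R$359,071.4946…
Balance at month 9: R$359,071.4946… × (1 + 0.0135)^6 = R$389,155.7463…
Penalty: 9 × 0.5% × R$640,000.00 = R$28,800.00
Final settlement = outstanding balance + penalty = R$389,155.7463… + R$28,800.00 = R$417,955.75

R$417,955.75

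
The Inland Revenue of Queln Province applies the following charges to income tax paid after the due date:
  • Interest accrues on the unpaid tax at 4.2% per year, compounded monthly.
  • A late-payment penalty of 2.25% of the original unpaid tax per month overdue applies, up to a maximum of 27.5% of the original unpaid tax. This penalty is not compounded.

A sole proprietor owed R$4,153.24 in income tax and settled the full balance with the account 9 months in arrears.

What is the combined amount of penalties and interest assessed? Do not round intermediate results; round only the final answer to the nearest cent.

R$973.70

Penalty: 9 × 2.25% × R$4,153.24 = R$841.03… (below the 27.5% cap of R$1,142.14…)
Interest (4.2%/yr ÷ 12 = 0.35%/month): R$4,153.24 × ((1 + 0.0035)^9 − 1) = R$132.6737…
Penalties + interest = R$841.0311 + R$132.6737… = R$973.70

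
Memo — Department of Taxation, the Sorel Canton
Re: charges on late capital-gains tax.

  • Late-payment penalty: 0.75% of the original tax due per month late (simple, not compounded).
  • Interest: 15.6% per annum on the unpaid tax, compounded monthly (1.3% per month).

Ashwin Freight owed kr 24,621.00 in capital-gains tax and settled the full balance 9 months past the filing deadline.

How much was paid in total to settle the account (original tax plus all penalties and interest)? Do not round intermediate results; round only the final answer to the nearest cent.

Late-payment penalty: 9 × 0.75% × kr 24,621.00 = kr 1,661.92…
Interest: kr 24,621.00 × ((1 + 0.013)^9 − 1) = kr 24,621.00 × 0.1232722… = kr 3,035.0847…
Total = kr 24,621.00 + kr 1,661.9175 + kr 3,035.0847… = kr 29,318.00

kr 29,318.00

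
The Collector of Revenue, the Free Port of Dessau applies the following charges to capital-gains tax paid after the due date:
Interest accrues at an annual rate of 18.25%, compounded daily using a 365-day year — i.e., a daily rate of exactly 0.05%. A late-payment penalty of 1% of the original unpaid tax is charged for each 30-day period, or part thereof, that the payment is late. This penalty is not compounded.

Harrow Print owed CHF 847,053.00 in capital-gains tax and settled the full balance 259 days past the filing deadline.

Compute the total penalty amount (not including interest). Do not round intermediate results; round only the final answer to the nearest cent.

CHF 76,234.77

Penalty periods: ⌈259/30⌉ = 9; penalty = 9 × 1% × CHF 847,053.00 = CHF 76,234.77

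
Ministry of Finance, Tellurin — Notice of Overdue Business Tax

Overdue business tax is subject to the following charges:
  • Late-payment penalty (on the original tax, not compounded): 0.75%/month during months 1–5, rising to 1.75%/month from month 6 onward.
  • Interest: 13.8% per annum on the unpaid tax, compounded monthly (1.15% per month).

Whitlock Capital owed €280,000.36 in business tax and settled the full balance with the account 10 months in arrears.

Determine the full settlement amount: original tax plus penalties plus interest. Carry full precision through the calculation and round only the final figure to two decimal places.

€348,918.94

Penalty, months 1–5: 5 × 0.75% × €280,000.36 = €10,500.01…
Penalty, months 6–10: 5 × 1.75% × €280,000.36 = €24,500.03…
Interest: €280,000.36 × ((1 + 0.0115)^10 − 1) = €280,000.36 × 0.1211375… = €33,918.5378…
Total = €280,000.36 + €35,000.0450 + €33,918.5378… = €348,918.94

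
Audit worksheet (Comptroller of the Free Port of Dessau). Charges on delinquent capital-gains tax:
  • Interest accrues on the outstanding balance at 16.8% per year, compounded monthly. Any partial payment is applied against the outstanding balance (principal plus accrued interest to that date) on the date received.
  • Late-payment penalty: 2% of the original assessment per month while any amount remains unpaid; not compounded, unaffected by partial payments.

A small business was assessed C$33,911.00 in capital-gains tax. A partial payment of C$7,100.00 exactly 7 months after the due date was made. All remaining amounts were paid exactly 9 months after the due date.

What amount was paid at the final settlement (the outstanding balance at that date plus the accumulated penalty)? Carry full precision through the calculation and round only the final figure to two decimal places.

C$37,234.83

Monthly rate = 16.8% ÷ 12 = 1.4%
Balance at month 7: C$33,911.0000 × (1 + 0.014)^7 = C$37,377.1585…
After C$7,100.00 payment: C$37,377.1585… − C$7,100.00 = C$30,277.1585…
Balance at month 9: C$30,277.1585… × (1 + 0.014)^2 = C$31,130.8532…
Penalty: 9 × 2% × C$33,911.00 = C$6,103.98
Final settlement = outstanding balance + penalty = C$31,130.8532… + C$6,103.98 = C$37,234.83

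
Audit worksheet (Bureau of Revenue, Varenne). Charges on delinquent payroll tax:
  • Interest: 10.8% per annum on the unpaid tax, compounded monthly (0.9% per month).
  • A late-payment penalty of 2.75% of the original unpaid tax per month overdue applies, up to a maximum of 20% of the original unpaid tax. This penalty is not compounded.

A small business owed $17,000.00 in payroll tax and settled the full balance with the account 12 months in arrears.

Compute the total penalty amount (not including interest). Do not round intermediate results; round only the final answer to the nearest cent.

$3,400.00

Penalty (uncapped): 12 × 2.75% × $17,000.00 = $5,610.00; cap = 20% × $17,000.00 = $3,400.00 → penalty = $3,400.00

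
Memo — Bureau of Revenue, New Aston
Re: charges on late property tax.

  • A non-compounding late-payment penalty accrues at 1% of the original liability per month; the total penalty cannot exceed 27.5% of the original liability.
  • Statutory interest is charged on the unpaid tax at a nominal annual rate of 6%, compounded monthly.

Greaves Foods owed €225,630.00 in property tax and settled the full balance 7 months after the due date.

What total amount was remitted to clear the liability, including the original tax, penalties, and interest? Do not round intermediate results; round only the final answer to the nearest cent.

Penalty: 7 × 1% × €225,630.00 = €15,794.10 (below the 27.5% cap of €62,048.25)
Interest (6%/yr ÷ 12 = 0.5%/month): €225,630.00 × ((1 + 0.005)^7 − 1) = €8,016.4978…
Total = €225,630.00 + €15,794.1000 + €8,016.4978… = €249,440.60

€249,440.60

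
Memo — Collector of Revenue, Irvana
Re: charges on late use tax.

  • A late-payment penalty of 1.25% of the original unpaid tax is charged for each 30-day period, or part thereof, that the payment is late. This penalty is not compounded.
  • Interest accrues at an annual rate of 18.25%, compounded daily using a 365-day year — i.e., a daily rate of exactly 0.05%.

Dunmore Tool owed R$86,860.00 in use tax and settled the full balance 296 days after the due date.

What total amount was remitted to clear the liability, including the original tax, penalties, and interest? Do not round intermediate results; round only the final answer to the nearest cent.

R$111,569.07

Penalty periods: ⌈296/30⌉ = 10; penalty = 10 × 1.25% × R$86,860.00 = R$10,857.50
Interest: R$86,860.00 × ((1 + 0.0005)^296 − 1) = R$86,860.00 × 0.15947001… = R$13,851.5650…
Total = R$86,860.00 + R$10,857.5000 + R$13,851.5650… = R$111,569.07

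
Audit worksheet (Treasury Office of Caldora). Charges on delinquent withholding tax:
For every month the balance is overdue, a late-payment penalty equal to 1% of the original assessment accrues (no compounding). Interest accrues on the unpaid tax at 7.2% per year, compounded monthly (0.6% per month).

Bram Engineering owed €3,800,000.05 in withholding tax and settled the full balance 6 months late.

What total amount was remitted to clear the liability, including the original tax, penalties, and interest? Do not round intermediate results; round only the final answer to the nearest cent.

€4,166,868.54

Late-payment penalty: 6 × 1% × €3,800,000.05 = €228,000.00…
Interest: €3,800,000.05 × ((1 + 0.006)^6 − 1) = €3,800,000.05 × 0.0365443… = €138,868.4919…
Total = €3,800,000.05 + €228,000.0030 + €138,868.4919… = €4,166,868.54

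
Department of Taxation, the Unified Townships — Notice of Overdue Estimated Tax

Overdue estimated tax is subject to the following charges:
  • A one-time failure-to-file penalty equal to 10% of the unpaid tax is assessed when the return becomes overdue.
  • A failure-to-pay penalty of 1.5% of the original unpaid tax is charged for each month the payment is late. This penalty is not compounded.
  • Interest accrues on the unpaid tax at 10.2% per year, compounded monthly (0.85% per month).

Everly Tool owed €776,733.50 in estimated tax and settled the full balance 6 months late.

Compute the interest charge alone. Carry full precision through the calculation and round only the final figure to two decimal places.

€40,464.79

Interest: €776,733.50 × ((1 + 0.0085)^6 − 1) = €776,733.50 × 0.0520961… = €40,464.7947…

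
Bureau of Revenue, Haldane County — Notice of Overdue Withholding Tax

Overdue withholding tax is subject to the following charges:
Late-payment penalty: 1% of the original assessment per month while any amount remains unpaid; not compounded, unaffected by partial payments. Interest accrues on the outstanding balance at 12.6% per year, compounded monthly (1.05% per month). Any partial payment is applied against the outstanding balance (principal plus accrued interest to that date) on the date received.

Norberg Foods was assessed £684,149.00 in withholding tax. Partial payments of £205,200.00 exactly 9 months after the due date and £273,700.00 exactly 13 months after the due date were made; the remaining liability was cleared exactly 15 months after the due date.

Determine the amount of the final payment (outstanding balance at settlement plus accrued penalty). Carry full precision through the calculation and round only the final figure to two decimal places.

£404,867.06

Balance at month 9: £684,149.0000 × (1 + 0.0105)^9 = £751,584.0538…
After £205,200.00 payment: £751,584.0538… − £205,200.00 = £546,384.0538…
Balance at month 13: £546,384.0538… × (1 + 0.0105)^4 = £569,696.1537…
After £273,700.00 payment: £569,696.1537… − £273,700.00 = £295,996.1537…
Balance at month 15: £295,996.1537… × (1 + 0.0105)^2 = £302,244.7065…
Penalty: 15 × 1% × £684,149.00 = £102,622.35
Final settlement = outstanding balance + penalty = £302,244.7065… + £102,622.35 = £404,867.06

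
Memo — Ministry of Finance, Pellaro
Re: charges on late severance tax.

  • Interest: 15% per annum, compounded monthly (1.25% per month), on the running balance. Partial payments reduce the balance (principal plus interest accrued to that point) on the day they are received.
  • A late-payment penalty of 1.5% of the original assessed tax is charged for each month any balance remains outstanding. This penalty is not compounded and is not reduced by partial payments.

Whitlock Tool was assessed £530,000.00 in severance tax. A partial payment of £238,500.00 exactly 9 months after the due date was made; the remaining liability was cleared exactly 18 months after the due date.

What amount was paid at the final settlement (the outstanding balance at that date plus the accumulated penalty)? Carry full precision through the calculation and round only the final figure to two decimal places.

£539,193.33

Balance at month 9: £530,000.0000 × (1 + 0.0125)^9 = £592,694.8540…
After £238,500.00 payment: £592,694.8540… − £238,500.00 = £354,194.8540…
Balance at month 18: £354,194.8540… × (1 + 0.0125)^9 = £396,093.3346…
Penalty: 18 × 1.5% × £530,000.00 = £143,100.00
Final settlement = outstanding balance + penalty = £396,093.3346… + £143,100.00 = £539,193.33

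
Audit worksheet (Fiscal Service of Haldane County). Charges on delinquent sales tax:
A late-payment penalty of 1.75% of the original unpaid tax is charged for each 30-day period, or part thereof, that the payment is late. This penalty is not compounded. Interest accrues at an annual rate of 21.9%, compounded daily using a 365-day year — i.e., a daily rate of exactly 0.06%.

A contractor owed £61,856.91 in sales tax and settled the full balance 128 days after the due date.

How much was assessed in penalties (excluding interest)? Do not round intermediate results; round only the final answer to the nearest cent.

Penalty periods: ⌈128/30⌉ = 5; penalty = 5 × 1.75% × £61,856.91 = £5,412.48…

£5,412.48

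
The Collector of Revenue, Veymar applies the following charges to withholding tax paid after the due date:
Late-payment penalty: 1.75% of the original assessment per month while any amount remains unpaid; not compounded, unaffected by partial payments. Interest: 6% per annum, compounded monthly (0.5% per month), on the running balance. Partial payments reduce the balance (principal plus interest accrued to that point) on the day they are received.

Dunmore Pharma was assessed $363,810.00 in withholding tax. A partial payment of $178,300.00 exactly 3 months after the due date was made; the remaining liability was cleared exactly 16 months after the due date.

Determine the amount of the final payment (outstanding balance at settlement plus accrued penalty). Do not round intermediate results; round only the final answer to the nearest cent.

Balance at month 3: $363,810.0000 × (1 + 0.005)^3 = $369,294.4812…
After $178,300.00 payment: $369,294.4812… − $178,300.00 = $190,994.4812…
Balance at month 16: $190,994.4812… × (1 + 0.005)^13 = $203,788.4759…
Penalty: 16 × 1.75% × $363,810.00 = $101,866.80
Final settlement = outstanding balance + penalty = $203,788.4759… + $101,866.80 = $305,655.28

$305,655.28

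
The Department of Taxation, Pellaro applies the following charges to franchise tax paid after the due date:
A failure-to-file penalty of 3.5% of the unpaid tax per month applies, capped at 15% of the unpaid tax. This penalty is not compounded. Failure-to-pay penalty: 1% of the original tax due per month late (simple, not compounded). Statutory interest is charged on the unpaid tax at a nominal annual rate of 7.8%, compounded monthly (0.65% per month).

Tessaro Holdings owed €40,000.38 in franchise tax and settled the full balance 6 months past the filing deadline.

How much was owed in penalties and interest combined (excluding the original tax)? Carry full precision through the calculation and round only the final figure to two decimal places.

€9,985.67

Failure-to-file: 6 × 3.5% × €40,000.38 = €8,400.08…, capped at 15% × €40,000.38 = €6,000.06…
Failure-to-pay penalty = 1% × €40,000.38 × 6 mo = €2,400.02…
Interest: €40,000.38 × ((1 + 0.0065)^6 − 1) = €40,000.38 × 0.0396393… = €1,585.5858…
Penalties + interest = €8,400.0798 + €1,585.5858… = €9,985.67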